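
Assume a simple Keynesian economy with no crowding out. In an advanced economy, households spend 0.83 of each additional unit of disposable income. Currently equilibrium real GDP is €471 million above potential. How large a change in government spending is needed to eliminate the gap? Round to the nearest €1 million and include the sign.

−€80 million

Spending multiplier = 1/(1 − MPC) = 1/(1 − 0.83) = 1/0.17 ≈ 5.882.
Need ΔY = −€471 million, so ΔG = ΔY/k = (−€471 million) × 0.17 ≈ −€80 million.
The government should cut government spending by €80 million.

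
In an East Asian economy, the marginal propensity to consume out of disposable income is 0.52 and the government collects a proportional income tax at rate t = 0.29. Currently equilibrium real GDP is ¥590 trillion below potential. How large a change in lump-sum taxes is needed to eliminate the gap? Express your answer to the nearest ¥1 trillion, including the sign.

Spending multiplier = 1/(1 − c(1−t)) = 1/(1 − 0.52×0.71) = 1/0.6308 ≈ 1.585.
Tax multiplier = −c·k = −0.52/0.6308 ≈ −0.824. Need ΔY = +¥590 trillion, so ΔT = ΔY/(−c·k) = −(+¥590 trillion) × 0.6308 / 0.52 ≈ −¥716 trillion.
The government should cut lump-sum taxes by ¥716 trillion.

−¥716 trillion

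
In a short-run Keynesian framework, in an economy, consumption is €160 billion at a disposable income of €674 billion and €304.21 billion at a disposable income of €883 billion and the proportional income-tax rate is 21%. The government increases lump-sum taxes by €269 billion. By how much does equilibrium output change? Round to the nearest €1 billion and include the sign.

MPC = ΔC/ΔYd = (304.21 − 160)/(883 − 674) = 144.21/209 = 0.69.
A lump-sum tax change of +€269 billion shifts disposable income by −€269 billion; first-round consumption changes by −c × ΔT = −0.69 × (+€269 billion) = −€185.61 billion.
Expenditure multiplier = 1/(1 − c(1−t)) = 1/(1 − 0.69×0.79) = 1/0.4549 ≈ 2.198.
The tax multiplier is −c × k ≈ −1.517, so ΔY = k × (−c·ΔT) = (−€185.61 billion) / 0.4549 ≈ −€408 billion.

−€408 billion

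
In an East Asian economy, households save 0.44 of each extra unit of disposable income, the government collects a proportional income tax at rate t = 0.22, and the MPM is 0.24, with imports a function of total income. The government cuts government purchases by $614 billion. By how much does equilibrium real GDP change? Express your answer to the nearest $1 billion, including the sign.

−$764 billion

MPC = 1 − MPS = 1 − 0.44 = 0.56.
Government-spending multiplier = 1/(1 − c(1−t) + m) = 1/(1 − 0.56×0.78 + 0.24) = 1/0.8032 ≈ 1.245.
ΔY = k × ΔG = (−$614 billion) / 0.8032 ≈ −$764 billion.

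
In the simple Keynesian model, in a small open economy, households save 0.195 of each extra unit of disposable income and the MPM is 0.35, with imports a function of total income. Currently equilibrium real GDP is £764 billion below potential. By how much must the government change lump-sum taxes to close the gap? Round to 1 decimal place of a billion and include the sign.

−£517.2 billion

MPC = 1 − MPS = 1 − 0.195 = 0.805.
Spending multiplier = 1/(1 − c + m) = 1/(1 − 0.805 + 0.35) = 1/0.545 ≈ 1.835.
Tax multiplier = −c·k = −0.805/0.545 ≈ −1.477. Need ΔY = +£764 billion, so ΔT = ΔY/(−c·k) = −(+£764 billion) × 0.545 / 0.805 ≈ −£517.2 billion.
The government should cut lump-sum taxes by £517.2 billion.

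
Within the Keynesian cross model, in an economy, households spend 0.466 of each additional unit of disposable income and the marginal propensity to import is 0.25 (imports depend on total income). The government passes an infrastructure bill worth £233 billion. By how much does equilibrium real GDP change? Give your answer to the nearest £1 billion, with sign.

Expenditure multiplier = 1/(1 − c + m) = 1/(1 − 0.466 + 0.25) = 1/0.784 ≈ 1.276.
ΔY = k × ΔG = (+£233 billion) / 0.784 ≈ +£297 billion.

+£297 billion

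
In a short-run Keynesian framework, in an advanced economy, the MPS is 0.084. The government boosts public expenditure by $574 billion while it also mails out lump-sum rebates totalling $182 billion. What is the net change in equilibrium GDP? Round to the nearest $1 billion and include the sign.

+$8,818 billion

MPC = 1 − MPS = 1 − 0.084 = 0.916.
Expenditure multiplier = 1/(1 − MPC) = 1/(1 − 0.916) = 1/0.084 ≈ 11.905.
ΔG contributes k·ΔG = (+$574 billion) / 0.084 ≈ +$6,833.3 billion.
ΔT of −$182 billion changes first-round spending by −c·ΔT = +$166.712 billion, contributing k·(−c·ΔT) = (+$166.712 billion) / 0.084 ≈ +$1,984.7 billion.
Net ΔY = k(ΔG − c·ΔT) = (+$740.712 billion) / 0.084 = +$8,818 billion.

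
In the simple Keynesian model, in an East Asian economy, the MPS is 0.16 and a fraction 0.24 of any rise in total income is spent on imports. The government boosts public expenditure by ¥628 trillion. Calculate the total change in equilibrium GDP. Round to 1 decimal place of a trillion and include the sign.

MPC = 1 − MPS = 1 − 0.16 = 0.84.
Expenditure multiplier = 1/(1 − c + m) = 1/(1 − 0.84 + 0.24) = 1/0.4 = 2.5.
ΔY = k × ΔG = (+¥628 trillion) / 0.4 = +¥1,570 trillion.

+¥1,570.0 trillion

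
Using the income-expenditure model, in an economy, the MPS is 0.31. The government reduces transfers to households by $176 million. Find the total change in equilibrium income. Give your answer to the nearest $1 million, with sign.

MPC = 1 − MPS = 1 − 0.31 = 0.69.
The transfer change shifts disposable income by −$176 million, so first-round consumption changes by c·ΔTR = 0.69 × (−$176 million) = −$121.44 million.
Expenditure multiplier = 1/(1 − MPC) = 1/(1 − 0.69) = 1/0.31 ≈ 3.226.
The transfer multiplier is c × k ≈ 2.226, so ΔY = k × (c·ΔTR) = (−$121.44 million) / 0.31 ≈ −$392 million.

−$392 million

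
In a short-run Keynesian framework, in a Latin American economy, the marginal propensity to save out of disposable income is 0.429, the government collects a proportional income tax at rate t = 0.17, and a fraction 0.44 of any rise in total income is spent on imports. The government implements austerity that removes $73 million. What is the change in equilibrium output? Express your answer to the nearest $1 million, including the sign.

MPC = 1 − MPS = 1 − 0.429 = 0.571.
Expenditure multiplier = 1/(1 − c(1−t) + m) = 1/(1 − 0.571×0.83 + 0.44) = 1/0.96607 ≈ 1.035.
ΔY = k × ΔG = (−$73 million) / 0.96607 ≈ −$76 million.

−$76 million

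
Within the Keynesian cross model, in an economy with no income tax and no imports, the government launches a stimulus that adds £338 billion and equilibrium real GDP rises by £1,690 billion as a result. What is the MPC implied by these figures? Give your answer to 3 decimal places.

Implied spending multiplier k = ΔY/ΔG = 1,690/338 = 5.
Since k = 1/(1 − MPC), MPC = 1 − 1/k = 1 − ΔG/ΔY = 1 − 338/1,690 = 0.800.

0.800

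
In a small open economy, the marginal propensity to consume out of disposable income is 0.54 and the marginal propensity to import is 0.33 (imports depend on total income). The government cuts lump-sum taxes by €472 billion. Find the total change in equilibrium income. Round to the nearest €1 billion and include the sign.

+€323 billion

A lump-sum tax change of −€472 billion shifts disposable income by +€472 billion; first-round consumption changes by −c × ΔT = −0.54 × (−€472 billion) = +€254.88 billion.
Expenditure multiplier = 1/(1 − c + m) = 1/(1 − 0.54 + 0.33) = 1/0.79 ≈ 1.266.
The tax multiplier is −c × k ≈ −0.684, so ΔY = k × (−c·ΔT) = (+€254.88 billion) / 0.79 ≈ +€323 billion.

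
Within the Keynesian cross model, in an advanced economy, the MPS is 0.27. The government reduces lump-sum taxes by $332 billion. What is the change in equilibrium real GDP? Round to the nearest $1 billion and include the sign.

+$898 billion

MPC = 1 − MPS = 1 − 0.27 = 0.73.
A lump-sum tax change of −$332 billion shifts disposable income by +$332 billion; first-round consumption changes by −c × ΔT = −0.73 × (−$332 billion) = +$242.36 billion.
Expenditure multiplier = 1/(1 − MPC) = 1/(1 − 0.73) = 1/0.27 ≈ 3.704.
The tax multiplier is −c × k ≈ −2.704, so ΔY = k × (−c·ΔT) = (+$242.36 billion) / 0.27 ≈ +$898 billion.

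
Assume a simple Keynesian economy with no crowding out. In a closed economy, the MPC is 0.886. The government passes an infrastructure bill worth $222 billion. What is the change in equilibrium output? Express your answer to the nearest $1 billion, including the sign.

+$1,947 billion

Spending multiplier = 1/(1 − MPC) = 1/(1 − 0.886) = 1/0.114 ≈ 8.772.
ΔY = k × ΔG = (+$222 billion) / 0.114 ≈ +$1,947 billion.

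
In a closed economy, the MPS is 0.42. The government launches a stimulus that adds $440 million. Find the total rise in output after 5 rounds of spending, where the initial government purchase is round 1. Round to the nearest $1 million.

$979 million

MPC = 1 − MPS = 1 − 0.42 = 0.58.
Round 1 adds ΔG = $440 million; each later round is MPC = 0.58 times the previous.
After 5 rounds: 440 + 255.2 + 148.016 + 85.84928 + 49.7925824 = ΔG·(1 − c^5)/(1 − c) = 440 × (1 − 0.0656356768)/0.42 ≈ $979 million.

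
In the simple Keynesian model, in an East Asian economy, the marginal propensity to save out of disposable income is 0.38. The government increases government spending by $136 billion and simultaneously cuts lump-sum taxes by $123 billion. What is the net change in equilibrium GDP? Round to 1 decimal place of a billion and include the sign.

+$558.6 billion

MPC = 1 − MPS = 1 − 0.38 = 0.62.
Expenditure multiplier = 1/(1 − MPC) = 1/(1 − 0.62) = 1/0.38 ≈ 2.632.
ΔG contributes k·ΔG = (+$136 billion) / 0.38 ≈ +$357.9 billion.
ΔT of −$123 billion changes first-round spending by −c·ΔT = +$76.26 billion, contributing k·(−c·ΔT) = (+$76.26 billion) / 0.38 ≈ +$200.7 billion.
Net ΔY = k(ΔG − c·ΔT) = (+$212.26 billion) / 0.38 ≈ +$558.6 billion.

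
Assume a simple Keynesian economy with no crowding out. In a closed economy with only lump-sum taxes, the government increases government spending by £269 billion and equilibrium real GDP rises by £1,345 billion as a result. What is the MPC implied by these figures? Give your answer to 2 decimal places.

Implied spending multiplier k = ΔY/ΔG = 1,345/269 = 5.
Since k = 1/(1 − MPC), MPC = 1 − 1/k = 1 − ΔG/ΔY = 1 − 269/1,345 = 0.80.

0.80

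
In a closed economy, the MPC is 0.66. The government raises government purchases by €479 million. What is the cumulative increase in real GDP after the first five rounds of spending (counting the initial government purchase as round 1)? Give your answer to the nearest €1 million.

€1,232 million

Round 1 adds ΔG = €479 million; each later round is MPC = 0.66 times the previous.
After 5 rounds: 479 + 316.14 + 208.6524 + 137.710584 + 90.88898544 = ΔG·(1 − c^5)/(1 − c) = 479 × (1 − 0.1252332576)/0.34 ≈ €1,232 million.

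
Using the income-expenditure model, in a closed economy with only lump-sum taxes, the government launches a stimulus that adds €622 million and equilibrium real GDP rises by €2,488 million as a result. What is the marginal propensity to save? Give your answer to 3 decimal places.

0.250

Implied spending multiplier k = ΔY/ΔG = 2,488/622 = 4.
Since k = 1/(1 − MPC), MPC = 1 − 1/k = 1 − ΔG/ΔY = 1 − 622/2,488 = 0.750.
MPS = 1 − MPC = 0.250.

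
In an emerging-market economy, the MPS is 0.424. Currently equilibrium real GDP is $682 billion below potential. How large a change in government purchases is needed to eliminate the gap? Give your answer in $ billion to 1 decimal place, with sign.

MPC = 1 − MPS = 1 − 0.424 = 0.576.
Spending multiplier = 1/(1 − MPC) = 1/(1 − 0.576) = 1/0.424 ≈ 2.358.
Need ΔY = +$682 billion, so ΔG = ΔY/k = (+$682 billion) × 0.424 ≈ +$289.2 billion.
The government should increase government purchases by $289.2 billion.

+$289.2 billion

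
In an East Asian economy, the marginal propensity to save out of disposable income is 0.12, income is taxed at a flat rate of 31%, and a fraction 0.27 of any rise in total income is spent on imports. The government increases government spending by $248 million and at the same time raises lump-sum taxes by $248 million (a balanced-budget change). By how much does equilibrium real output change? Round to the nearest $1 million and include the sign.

+$45 million

MPC = 1 − MPS = 1 − 0.12 = 0.88.
Expenditure multiplier = 1/(1 − c(1−t) + m) = 1/(1 − 0.88×0.69 + 0.27) = 1/0.6628 ≈ 1.509.
ΔG contributes k·ΔG = (+$248 million) / 0.6628 ≈ +$374.2 million.
ΔT of +$248 million changes first-round spending by −c·ΔT = −$218.24 million, contributing k·(−c·ΔT) = (−$218.24 million) / 0.6628 ≈ −$329.3 million.
Net ΔY = k(ΔG − c·ΔT) = (+$29.76 million) / 0.6628 ≈ +$45 million.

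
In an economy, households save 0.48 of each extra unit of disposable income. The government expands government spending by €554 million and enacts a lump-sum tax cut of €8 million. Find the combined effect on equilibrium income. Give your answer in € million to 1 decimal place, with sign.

+€1,162.8 million

MPC = 1 − MPS = 1 − 0.48 = 0.52.
Expenditure multiplier = 1/(1 − MPC) = 1/(1 − 0.52) = 1/0.48 ≈ 2.083.
ΔG contributes k·ΔG = (+€554 million) / 0.48 ≈ +€1,154.2 million.
ΔT of −€8 million changes first-round spending by −c·ΔT = +€4.16 million, contributing k·(−c·ΔT) = (+€4.16 million) / 0.48 ≈ +€8.7 million.
Net ΔY = k(ΔG − c·ΔT) = (+€558.16 million) / 0.48 ≈ +€1,162.8 million.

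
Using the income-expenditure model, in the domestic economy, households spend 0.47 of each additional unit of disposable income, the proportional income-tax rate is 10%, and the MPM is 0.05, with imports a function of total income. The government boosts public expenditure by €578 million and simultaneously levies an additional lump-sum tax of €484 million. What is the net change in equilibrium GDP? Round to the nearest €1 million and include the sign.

Expenditure multiplier = 1/(1 − c(1−t) + m) = 1/(1 − 0.47×0.9 + 0.05) = 1/0.627 ≈ 1.595.
ΔG contributes k·ΔG = (+€578 million) / 0.627 ≈ +€921.9 million.
ΔT of +€484 million changes first-round spending by −c·ΔT = −€227.48 million, contributing k·(−c·ΔT) = (−€227.48 million) / 0.627 ≈ −€362.8 million.
Net ΔY = k(ΔG − c·ΔT) = (+€350.52 million) / 0.627 ≈ +€559 million.

+€559 million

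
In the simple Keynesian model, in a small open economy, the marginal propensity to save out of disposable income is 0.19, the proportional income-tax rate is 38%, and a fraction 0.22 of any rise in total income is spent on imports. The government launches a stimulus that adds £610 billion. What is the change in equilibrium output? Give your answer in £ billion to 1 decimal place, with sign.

MPC = 1 − MPS = 1 − 0.19 = 0.81.
Spending multiplier = 1/(1 − c(1−t) + m) = 1/(1 − 0.81×0.62 + 0.22) = 1/0.7178 ≈ 1.393.
ΔY = k × ΔG = (+£610 billion) / 0.7178 ≈ +£849.8 billion.

+£849.8 billion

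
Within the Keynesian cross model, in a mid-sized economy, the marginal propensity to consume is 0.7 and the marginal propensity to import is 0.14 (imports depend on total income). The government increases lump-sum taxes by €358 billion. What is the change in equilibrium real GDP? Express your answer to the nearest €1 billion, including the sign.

−€570 billion

A lump-sum tax change of +€358 billion shifts disposable income by −€358 billion; first-round consumption changes by −c × ΔT = −0.7 × (+€358 billion) = −€250.6 billion.
Expenditure multiplier = 1/(1 − c + m) = 1/(1 − 0.7 + 0.14) = 1/0.44 ≈ 2.273.
The tax multiplier is −c × k ≈ −1.591, so ΔY = k × (−c·ΔT) = (−€250.6 billion) / 0.44 ≈ −€570 billion.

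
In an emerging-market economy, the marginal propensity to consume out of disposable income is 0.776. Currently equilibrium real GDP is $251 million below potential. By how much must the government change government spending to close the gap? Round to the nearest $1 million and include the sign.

+$56 million

Spending multiplier = 1/(1 − MPC) = 1/(1 − 0.776) = 1/0.224 ≈ 4.464.
Need ΔY = +$251 million, so ΔG = ΔY/k = (+$251 million) × 0.224 ≈ +$56 million.
The government should increase government spending by $56 million.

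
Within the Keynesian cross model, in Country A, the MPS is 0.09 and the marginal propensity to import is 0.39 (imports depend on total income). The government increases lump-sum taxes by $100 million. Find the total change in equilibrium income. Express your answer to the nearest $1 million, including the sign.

−$190 million

MPC = 1 − MPS = 1 − 0.09 = 0.91.
A lump-sum tax change of +$100 million shifts disposable income by −$100 million; first-round consumption changes by −c × ΔT = −0.91 × (+$100 million) = −$91 million.
Expenditure multiplier = 1/(1 − c + m) = 1/(1 − 0.91 + 0.39) = 1/0.48 ≈ 2.083.
The tax multiplier is −c × k ≈ −1.896, so ΔY = k × (−c·ΔT) = (−$91 million) / 0.48 ≈ −$190 million.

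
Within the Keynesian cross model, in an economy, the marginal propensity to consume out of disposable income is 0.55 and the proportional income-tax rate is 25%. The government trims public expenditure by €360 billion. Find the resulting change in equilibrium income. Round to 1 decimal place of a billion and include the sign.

Spending multiplier = 1/(1 − c(1−t)) = 1/(1 − 0.55×0.75) = 1/0.5875 ≈ 1.702.
ΔY = k × ΔG = (−€360 billion) / 0.5875 ≈ −€612.8 billion.

−€612.8 billion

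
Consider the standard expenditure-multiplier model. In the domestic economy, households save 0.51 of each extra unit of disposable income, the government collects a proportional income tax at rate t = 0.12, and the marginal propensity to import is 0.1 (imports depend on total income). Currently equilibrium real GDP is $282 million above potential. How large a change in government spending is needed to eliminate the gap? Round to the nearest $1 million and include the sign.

MPC = 1 − MPS = 1 − 0.51 = 0.49.
Spending multiplier = 1/(1 − c(1−t) + m) = 1/(1 − 0.49×0.88 + 0.1) = 1/0.6688 ≈ 1.495.
Need ΔY = −$282 million, so ΔG = ΔY/k = (−$282 million) × 0.6688 ≈ −$189 million.
The government should cut government spending by $189 million.

−$189 million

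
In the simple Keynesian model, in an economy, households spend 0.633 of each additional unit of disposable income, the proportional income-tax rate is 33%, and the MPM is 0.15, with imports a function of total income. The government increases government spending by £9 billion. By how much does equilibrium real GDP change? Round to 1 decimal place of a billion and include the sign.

Expenditure multiplier = 1/(1 − c(1−t) + m) = 1/(1 − 0.633×0.67 + 0.15) = 1/0.72589 ≈ 1.378.
ΔY = k × ΔG = (+£9 billion) / 0.72589 ≈ +£12.4 billion.

+£12.4 billion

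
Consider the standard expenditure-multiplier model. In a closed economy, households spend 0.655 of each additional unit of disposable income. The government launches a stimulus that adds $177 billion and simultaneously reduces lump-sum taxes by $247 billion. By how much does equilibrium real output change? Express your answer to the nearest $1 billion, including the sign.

+$982 billion

Expenditure multiplier = 1/(1 − MPC) = 1/(1 − 0.655) = 1/0.345 ≈ 2.899.
ΔG contributes k·ΔG = (+$177 billion) / 0.345 ≈ +$513 billion.
ΔT of −$247 billion changes first-round spending by −c·ΔT = +$161.785 billion, contributing k·(−c·ΔT) = (+$161.785 billion) / 0.345 ≈ +$468.9 billion.
Net ΔY = k(ΔG − c·ΔT) = (+$338.785 billion) / 0.345 ≈ +$982 billion.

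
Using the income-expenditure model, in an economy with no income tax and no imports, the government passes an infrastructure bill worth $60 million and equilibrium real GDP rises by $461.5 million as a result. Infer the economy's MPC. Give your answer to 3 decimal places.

Implied spending multiplier k = ΔY/ΔG = 461.5/60 ≈ 7.6917.
Since k = 1/(1 − MPC), MPC = 1 − 1/k = 1 − ΔG/ΔY = 1 − 60/461.5 ≈ 0.870.

0.870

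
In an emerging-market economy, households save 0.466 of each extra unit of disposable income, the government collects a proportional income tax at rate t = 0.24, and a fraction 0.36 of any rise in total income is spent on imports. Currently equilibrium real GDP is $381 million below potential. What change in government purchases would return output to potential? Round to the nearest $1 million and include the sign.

+$364 million

MPC = 1 − MPS = 1 − 0.466 = 0.534.
Spending multiplier = 1/(1 − c(1−t) + m) = 1/(1 − 0.534×0.76 + 0.36) = 1/0.95416 ≈ 1.048.
Need ΔY = +$381 million, so ΔG = ΔY/k = (+$381 million) × 0.95416 ≈ +$364 million.
The government should increase government purchases by $364 million.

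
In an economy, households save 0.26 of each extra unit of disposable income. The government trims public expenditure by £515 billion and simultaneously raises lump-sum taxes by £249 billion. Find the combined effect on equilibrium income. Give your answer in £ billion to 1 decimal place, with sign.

−£2,689.5 billion

MPC = 1 − MPS = 1 − 0.26 = 0.74.
Expenditure multiplier = 1/(1 − MPC) = 1/(1 − 0.74) = 1/0.26 ≈ 3.846.
ΔG contributes k·ΔG = (−£515 billion) / 0.26 ≈ −£1,980.8 billion.
ΔT of +£249 billion changes first-round spending by −c·ΔT = −£184.26 billion, contributing k·(−c·ΔT) = (−£184.26 billion) / 0.26 ≈ −£708.7 billion.
Net ΔY = k(ΔG − c·ΔT) = (−£699.26 billion) / 0.26 ≈ −£2,689.5 billion.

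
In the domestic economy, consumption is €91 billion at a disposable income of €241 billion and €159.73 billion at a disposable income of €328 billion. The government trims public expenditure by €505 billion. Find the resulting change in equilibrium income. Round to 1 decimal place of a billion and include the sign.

MPC = ΔC/ΔYd = (159.73 − 91)/(328 − 241) = 68.73/87 = 0.79.
Spending multiplier = 1/(1 − MPC) = 1/(1 − 0.79) = 1/0.21 ≈ 4.762.
ΔY = k × ΔG = (−€505 billion) / 0.21 ≈ −€2,404.8 billion.

−€2,404.8 billion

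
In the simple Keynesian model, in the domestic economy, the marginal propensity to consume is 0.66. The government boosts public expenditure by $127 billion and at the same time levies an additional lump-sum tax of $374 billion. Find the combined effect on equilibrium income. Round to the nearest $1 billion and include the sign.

Expenditure multiplier = 1/(1 − MPC) = 1/(1 − 0.66) = 1/0.34 ≈ 2.941.
ΔG contributes k·ΔG = (+$127 billion) / 0.34 ≈ +$373.5 billion.
ΔT of +$374 billion changes first-round spending by −c·ΔT = −$246.84 billion, contributing k·(−c·ΔT) = (−$246.84 billion) / 0.34 = −$726 billion.
Net ΔY = k(ΔG − c·ΔT) = (−$119.84 billion) / 0.34 ≈ −$352 billion.

−$352 billion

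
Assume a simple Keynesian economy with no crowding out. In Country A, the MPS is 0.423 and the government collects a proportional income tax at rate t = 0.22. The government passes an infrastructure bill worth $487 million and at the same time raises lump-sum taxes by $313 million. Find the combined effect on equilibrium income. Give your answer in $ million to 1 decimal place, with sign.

MPC = 1 − MPS = 1 − 0.423 = 0.577.
Expenditure multiplier = 1/(1 − c(1−t)) = 1/(1 − 0.577×0.78) = 1/0.54994 ≈ 1.818.
ΔG contributes k·ΔG = (+$487 million) / 0.54994 ≈ +$885.6 million.
ΔT of +$313 million changes first-round spending by −c·ΔT = −$180.601 million, contributing k·(−c·ΔT) = (−$180.601 million) / 0.54994 ≈ −$328.4 million.
Net ΔY = k(ΔG − c·ΔT) = (+$306.399 million) / 0.54994 ≈ +$557.1 million.

+$557.1 million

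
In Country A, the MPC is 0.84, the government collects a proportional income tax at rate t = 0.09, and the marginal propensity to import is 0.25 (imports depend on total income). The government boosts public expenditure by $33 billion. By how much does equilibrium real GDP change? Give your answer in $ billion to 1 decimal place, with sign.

Government-spending multiplier = 1/(1 − c(1−t) + m) = 1/(1 − 0.84×0.91 + 0.25) = 1/0.4856 ≈ 2.059.
ΔY = k × ΔG = (+$33 billion) / 0.4856 ≈ +$68 billion.

+$68.0 billion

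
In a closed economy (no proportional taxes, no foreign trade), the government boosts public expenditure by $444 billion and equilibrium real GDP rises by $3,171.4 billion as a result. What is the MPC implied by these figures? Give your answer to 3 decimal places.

0.860

Implied spending multiplier k = ΔY/ΔG = 3,171.4/444 ≈ 7.1428.
Since k = 1/(1 − MPC), MPC = 1 − 1/k = 1 − ΔG/ΔY = 1 − 444/3,171.4 ≈ 0.860.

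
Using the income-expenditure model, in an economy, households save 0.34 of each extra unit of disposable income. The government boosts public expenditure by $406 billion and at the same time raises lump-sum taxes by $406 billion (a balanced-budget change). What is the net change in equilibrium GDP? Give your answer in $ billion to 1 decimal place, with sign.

MPC = 1 − MPS = 1 − 0.34 = 0.66.
Expenditure multiplier = 1/(1 − MPC) = 1/(1 − 0.66) = 1/0.34 ≈ 2.941.
ΔG contributes k·ΔG = (+$406 billion) / 0.34 ≈ +$1,194.1 billion.
ΔT of +$406 billion changes first-round spending by −c·ΔT = −$267.96 billion, contributing k·(−c·ΔT) = (−$267.96 billion) / 0.34 ≈ −$788.1 billion.
With ΔG = ΔT and no other leakages, the balanced-budget multiplier is 1, so ΔY = ΔG = +$406 billion.

+$406.0 billion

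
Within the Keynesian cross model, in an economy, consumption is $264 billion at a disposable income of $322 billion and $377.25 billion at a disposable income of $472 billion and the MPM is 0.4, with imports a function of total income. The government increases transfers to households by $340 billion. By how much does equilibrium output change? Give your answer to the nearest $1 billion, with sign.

+$398 billion

MPC = ΔC/ΔYd = (377.25 − 264)/(472 − 322) = 113.25/150 = 0.755.
The transfer change shifts disposable income by +$340 billion, so first-round consumption changes by c·ΔTR = 0.755 × (+$340 billion) = +$256.7 billion.
Expenditure multiplier = 1/(1 − c + m) = 1/(1 − 0.755 + 0.4) = 1/0.645 ≈ 1.55.
The transfer multiplier is c × k ≈ 1.171, so ΔY = k × (c·ΔTR) = (+$256.7 billion) / 0.645 ≈ +$398 billion.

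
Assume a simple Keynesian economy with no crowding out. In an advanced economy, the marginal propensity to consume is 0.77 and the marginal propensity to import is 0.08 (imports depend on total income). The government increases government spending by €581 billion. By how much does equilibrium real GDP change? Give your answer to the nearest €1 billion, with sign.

Government-spending multiplier = 1/(1 − c + m) = 1/(1 − 0.77 + 0.08) = 1/0.31 ≈ 3.226.
ΔY = k × ΔG = (+€581 billion) / 0.31 ≈ +€1,874 billion.

+€1,874 billion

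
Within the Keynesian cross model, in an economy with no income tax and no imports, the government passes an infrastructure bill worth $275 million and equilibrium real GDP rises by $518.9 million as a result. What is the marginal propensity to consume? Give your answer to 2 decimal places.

0.47

Implied spending multiplier k = ΔY/ΔG = 518.9/275 ≈ 1.8869.
Since k = 1/(1 − MPC), MPC = 1 − 1/k = 1 − ΔG/ΔY = 1 − 275/518.9 ≈ 0.47.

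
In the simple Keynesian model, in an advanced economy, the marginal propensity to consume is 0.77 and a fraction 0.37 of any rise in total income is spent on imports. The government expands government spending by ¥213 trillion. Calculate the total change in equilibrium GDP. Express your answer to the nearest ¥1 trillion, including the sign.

Expenditure multiplier = 1/(1 − c + m) = 1/(1 − 0.77 + 0.37) = 1/0.6 ≈ 1.667.
ΔY = k × ΔG = (+¥213 trillion) / 0.6 = +¥355 trillion.

+¥355 trillion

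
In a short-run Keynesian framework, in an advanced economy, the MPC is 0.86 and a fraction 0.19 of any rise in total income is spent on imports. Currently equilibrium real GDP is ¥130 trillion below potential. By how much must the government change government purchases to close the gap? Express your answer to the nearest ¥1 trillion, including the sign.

Spending multiplier = 1/(1 − c + m) = 1/(1 − 0.86 + 0.19) = 1/0.33 ≈ 3.03.
Need ΔY = +¥130 trillion, so ΔG = ΔY/k = (+¥130 trillion) × 0.33 ≈ +¥43 trillion.
The government should increase government purchases by ¥43 trillion.

+¥43 trillion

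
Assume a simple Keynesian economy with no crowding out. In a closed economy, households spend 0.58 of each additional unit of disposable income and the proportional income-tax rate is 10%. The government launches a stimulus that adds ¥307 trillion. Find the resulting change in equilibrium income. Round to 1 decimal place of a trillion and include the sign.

Government-spending multiplier = 1/(1 − c(1−t)) = 1/(1 − 0.58×0.9) = 1/0.478 ≈ 2.092.
ΔY = k × ΔG = (+¥307 trillion) / 0.478 ≈ +¥642.3 trillion.

+¥642.3 trillion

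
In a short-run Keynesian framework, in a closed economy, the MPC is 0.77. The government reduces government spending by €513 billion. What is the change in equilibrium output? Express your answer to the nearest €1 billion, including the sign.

Government-spending multiplier = 1/(1 − MPC) = 1/(1 − 0.77) = 1/0.23 ≈ 4.348.
ΔY = k × ΔG = (−€513 billion) / 0.23 ≈ −€2,230 billion.

−€2,230 billion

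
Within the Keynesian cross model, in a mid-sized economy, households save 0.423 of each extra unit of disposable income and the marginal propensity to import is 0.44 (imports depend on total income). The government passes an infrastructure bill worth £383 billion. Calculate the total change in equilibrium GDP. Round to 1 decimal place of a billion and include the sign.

+£443.8 billion

MPC = 1 − MPS = 1 − 0.423 = 0.577.
Expenditure multiplier = 1/(1 − c + m) = 1/(1 − 0.577 + 0.44) = 1/0.863 ≈ 1.159.
ΔY = k × ΔG = (+£383 billion) / 0.863 ≈ +£443.8 billion.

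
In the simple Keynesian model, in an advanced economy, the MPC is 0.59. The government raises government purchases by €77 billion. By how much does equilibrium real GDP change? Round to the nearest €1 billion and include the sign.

+€188 billion

Spending multiplier = 1/(1 − MPC) = 1/(1 − 0.59) = 1/0.41 ≈ 2.439.
ΔY = k × ΔG = (+€77 billion) / 0.41 ≈ +€188 billion.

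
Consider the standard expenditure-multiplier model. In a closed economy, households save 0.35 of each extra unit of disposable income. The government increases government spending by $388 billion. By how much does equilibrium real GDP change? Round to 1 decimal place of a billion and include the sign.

+$1,108.6 billion

MPC = 1 − MPS = 1 − 0.35 = 0.65.
Spending multiplier = 1/(1 − MPC) = 1/(1 − 0.65) = 1/0.35 ≈ 2.857.
ΔY = k × ΔG = (+$388 billion) / 0.35 ≈ +$1,108.6 billion.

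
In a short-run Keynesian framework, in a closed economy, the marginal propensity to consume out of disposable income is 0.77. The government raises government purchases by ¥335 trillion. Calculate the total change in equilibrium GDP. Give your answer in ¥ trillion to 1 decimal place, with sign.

+¥1,456.5 trillion

Government-spending multiplier = 1/(1 − MPC) = 1/(1 − 0.77) = 1/0.23 ≈ 4.348.
ΔY = k × ΔG = (+¥335 trillion) / 0.23 ≈ +¥1,456.5 trillion.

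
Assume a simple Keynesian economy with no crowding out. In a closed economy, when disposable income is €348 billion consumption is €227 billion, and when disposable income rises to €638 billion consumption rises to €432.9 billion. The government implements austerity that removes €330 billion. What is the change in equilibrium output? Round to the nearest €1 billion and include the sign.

−€1,138 billion

MPC = ΔC/ΔYd = (432.9 − 227)/(638 − 348) = 205.9/290 = 0.71.
Spending multiplier = 1/(1 − MPC) = 1/(1 − 0.71) = 1/0.29 ≈ 3.448.
ΔY = k × ΔG = (−€330 billion) / 0.29 ≈ −€1,138 billion.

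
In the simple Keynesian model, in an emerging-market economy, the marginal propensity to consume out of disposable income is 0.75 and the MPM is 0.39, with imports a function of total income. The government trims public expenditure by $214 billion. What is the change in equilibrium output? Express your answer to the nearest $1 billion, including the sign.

Spending multiplier = 1/(1 − c + m) = 1/(1 − 0.75 + 0.39) = 1/0.64 ≈ 1.563.
ΔY = k × ΔG = (−$214 billion) / 0.64 ≈ −$334 billion.

−$334 billion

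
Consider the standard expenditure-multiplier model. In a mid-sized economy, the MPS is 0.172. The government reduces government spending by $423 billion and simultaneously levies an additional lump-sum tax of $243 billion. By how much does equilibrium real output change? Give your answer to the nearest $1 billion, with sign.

MPC = 1 − MPS = 1 − 0.172 = 0.828.
Expenditure multiplier = 1/(1 − MPC) = 1/(1 − 0.828) = 1/0.172 ≈ 5.814.
ΔG contributes k·ΔG = (−$423 billion) / 0.172 ≈ −$2,459.3 billion.
ΔT of +$243 billion changes first-round spending by −c·ΔT = −$201.204 billion, contributing k·(−c·ΔT) = (−$201.204 billion) / 0.172 ≈ −$1,169.8 billion.
Net ΔY = k(ΔG − c·ΔT) = (−$624.204 billion) / 0.172 ≈ −$3,629 billion.

−$3,629 billion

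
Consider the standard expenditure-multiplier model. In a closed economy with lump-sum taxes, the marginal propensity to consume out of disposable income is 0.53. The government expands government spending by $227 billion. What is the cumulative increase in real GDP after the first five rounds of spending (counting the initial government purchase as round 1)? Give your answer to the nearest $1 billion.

$463 billion

Round 1 adds ΔG = $227 billion; each later round is MPC = 0.53 times the previous.
After 5 rounds: 227 + 120.31 + 63.7643 + 33.795079 + 17.91139187 = ΔG·(1 − c^5)/(1 − c) = 227 × (1 − 0.0418195493)/0.47 ≈ $463 billion.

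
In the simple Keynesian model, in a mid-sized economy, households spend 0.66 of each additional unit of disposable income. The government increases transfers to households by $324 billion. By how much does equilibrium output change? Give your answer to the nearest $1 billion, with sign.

+$629 billion

The transfer change shifts disposable income by +$324 billion, so first-round consumption changes by c·ΔTR = 0.66 × (+$324 billion) = +$213.84 billion.
Expenditure multiplier = 1/(1 − MPC) = 1/(1 − 0.66) = 1/0.34 ≈ 2.941.
The transfer multiplier is c × k ≈ 1.941, so ΔY = k × (c·ΔTR) = (+$213.84 billion) / 0.34 ≈ +$629 billion.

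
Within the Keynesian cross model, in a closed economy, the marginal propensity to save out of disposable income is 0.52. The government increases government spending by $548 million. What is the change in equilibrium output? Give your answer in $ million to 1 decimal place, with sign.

+$1,053.8 million

MPC = 1 − MPS = 1 − 0.52 = 0.48.
Spending multiplier = 1/(1 − MPC) = 1/(1 − 0.48) = 1/0.52 ≈ 1.923.
ΔY = k × ΔG = (+$548 million) / 0.52 ≈ +$1,053.8 million.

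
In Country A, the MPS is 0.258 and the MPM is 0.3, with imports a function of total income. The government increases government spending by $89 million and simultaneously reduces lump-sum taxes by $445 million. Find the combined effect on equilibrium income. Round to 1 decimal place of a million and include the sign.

+$751.2 million

MPC = 1 − MPS = 1 − 0.258 = 0.742.
Expenditure multiplier = 1/(1 − c + m) = 1/(1 − 0.742 + 0.3) = 1/0.558 ≈ 1.792.
ΔG contributes k·ΔG = (+$89 million) / 0.558 ≈ +$159.5 million.
ΔT of −$445 million changes first-round spending by −c·ΔT = +$330.19 million, contributing k·(−c·ΔT) = (+$330.19 million) / 0.558 ≈ +$591.7 million.
Net ΔY = k(ΔG − c·ΔT) = (+$419.19 million) / 0.558 ≈ +$751.2 million.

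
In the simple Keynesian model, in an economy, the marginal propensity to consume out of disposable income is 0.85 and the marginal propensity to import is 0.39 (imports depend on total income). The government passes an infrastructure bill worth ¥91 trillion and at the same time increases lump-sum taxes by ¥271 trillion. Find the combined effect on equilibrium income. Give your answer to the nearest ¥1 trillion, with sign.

Expenditure multiplier = 1/(1 − c + m) = 1/(1 − 0.85 + 0.39) = 1/0.54 ≈ 1.852.
ΔG contributes k·ΔG = (+¥91 trillion) / 0.54 ≈ +¥168.5 trillion.
ΔT of +¥271 trillion changes first-round spending by −c·ΔT = −¥230.35 trillion, contributing k·(−c·ΔT) = (−¥230.35 trillion) / 0.54 ≈ −¥426.6 trillion.
Net ΔY = k(ΔG − c·ΔT) = (−¥139.35 trillion) / 0.54 ≈ −¥258 trillion.

−¥258 trillion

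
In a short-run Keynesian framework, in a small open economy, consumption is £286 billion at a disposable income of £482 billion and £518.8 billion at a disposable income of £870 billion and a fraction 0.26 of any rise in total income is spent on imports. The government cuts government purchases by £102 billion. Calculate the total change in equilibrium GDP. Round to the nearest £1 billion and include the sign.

MPC = ΔC/ΔYd = (518.8 − 286)/(870 − 482) = 232.8/388 = 0.6.
Government-spending multiplier = 1/(1 − c + m) = 1/(1 − 0.6 + 0.26) = 1/0.66 ≈ 1.515.
ΔY = k × ΔG = (−£102 billion) / 0.66 ≈ −£155 billion.

−£155 billion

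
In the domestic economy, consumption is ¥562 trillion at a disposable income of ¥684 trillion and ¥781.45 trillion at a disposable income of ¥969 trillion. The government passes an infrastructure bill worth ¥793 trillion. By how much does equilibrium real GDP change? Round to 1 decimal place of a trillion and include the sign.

+¥3,447.8 trillion

MPC = ΔC/ΔYd = (781.45 − 562)/(969 − 684) = 219.45/285 = 0.77.
Government-spending multiplier = 1/(1 − MPC) = 1/(1 − 0.77) = 1/0.23 ≈ 4.348.
ΔY = k × ΔG = (+¥793 trillion) / 0.23 ≈ +¥3,447.8 trillion.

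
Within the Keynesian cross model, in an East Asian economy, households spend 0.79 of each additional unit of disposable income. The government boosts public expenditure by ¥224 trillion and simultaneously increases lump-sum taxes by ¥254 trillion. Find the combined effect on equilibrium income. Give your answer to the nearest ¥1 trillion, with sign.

Expenditure multiplier = 1/(1 − MPC) = 1/(1 − 0.79) = 1/0.21 ≈ 4.762.
ΔG contributes k·ΔG = (+¥224 trillion) / 0.21 ≈ +¥1,066.7 trillion.
ΔT of +¥254 trillion changes first-round spending by −c·ΔT = −¥200.66 trillion, contributing k·(−c·ΔT) = (−¥200.66 trillion) / 0.21 ≈ −¥955.5 trillion.
Net ΔY = k(ΔG − c·ΔT) = (+¥23.34 trillion) / 0.21 ≈ +¥111 trillion.

+¥111 trillion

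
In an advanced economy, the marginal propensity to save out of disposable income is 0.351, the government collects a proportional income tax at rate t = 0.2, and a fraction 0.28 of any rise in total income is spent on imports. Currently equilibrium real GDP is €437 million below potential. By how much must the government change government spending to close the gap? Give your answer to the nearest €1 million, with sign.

MPC = 1 − MPS = 1 − 0.351 = 0.649.
Spending multiplier = 1/(1 − c(1−t) + m) = 1/(1 − 0.649×0.8 + 0.28) = 1/0.7608 ≈ 1.314.
Need ΔY = +€437 million, so ΔG = ΔY/k = (+€437 million) × 0.7608 ≈ +€332 million.
The government should increase government spending by €332 million.

+€332 million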